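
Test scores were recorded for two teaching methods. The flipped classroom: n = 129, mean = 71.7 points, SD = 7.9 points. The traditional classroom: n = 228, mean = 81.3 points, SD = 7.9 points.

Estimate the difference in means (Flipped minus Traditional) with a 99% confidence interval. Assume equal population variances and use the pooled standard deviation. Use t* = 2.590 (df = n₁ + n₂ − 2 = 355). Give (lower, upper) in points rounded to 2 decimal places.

(-11.85, -7.35)

Pooled variance s_p² = [128·7.9² + 227·7.9²] / (129+228−2) = 62.4100, so s_p = 7.9000.
SE_diff = s_p·√(1/n₁ + 1/n₂) = 7.9000·√(1/129 + 1/228) = 0.8704.
t* = 2.590; margin = 2.590 × 0.8704 = 2.2543.
Difference = 71.7 − 81.3 = -9.6000.
-9.6000 ± 2.2543 → (-11.85, -7.35).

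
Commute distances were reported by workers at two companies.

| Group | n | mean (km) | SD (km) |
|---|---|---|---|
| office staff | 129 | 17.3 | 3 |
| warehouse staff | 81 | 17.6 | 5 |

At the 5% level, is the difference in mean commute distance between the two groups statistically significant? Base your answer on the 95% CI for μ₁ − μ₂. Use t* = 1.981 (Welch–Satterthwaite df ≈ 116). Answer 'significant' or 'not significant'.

not significant

Per-group SEs: s₁/√n₁ = 3/√129 = 0.2641, s₂/√n₂ = 5/√81 = 0.5556.
Unpooled SE of the difference: √(0.06974881 + 0.30869136) = 0.6152.
Margin of error = t* · SE = 1.981 × 0.6152 = 1.2187.
x̄₁ − x̄₂ = 17.3 − 17.6 = -0.3000.
CI: -0.3000 ± 1.2187 = (-1.5187, 0.9187).
The interval (-1.5187, 0.9187) contains 0, so the difference is not significant.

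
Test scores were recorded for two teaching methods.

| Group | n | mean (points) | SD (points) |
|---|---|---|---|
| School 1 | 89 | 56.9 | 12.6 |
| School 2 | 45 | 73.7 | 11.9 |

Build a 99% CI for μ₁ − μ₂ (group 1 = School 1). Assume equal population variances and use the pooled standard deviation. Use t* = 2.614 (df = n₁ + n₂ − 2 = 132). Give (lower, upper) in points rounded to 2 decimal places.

Pooled variance s_p² = [88·12.6² + 44·11.9²] / (89+45−2) = 153.0433, so s_p = 12.3711.
SE_diff = s_p·√(1/n₁ + 1/n₂) = 12.3711·√(1/89 + 1/45) = 2.2629.
t* = 2.614; margin = 2.614 × 2.2629 = 5.9152.
Difference = 56.9 − 73.7 = -16.8000.
-16.8000 ± 5.9152 → (-22.72, -10.88).

(-22.72, -10.88)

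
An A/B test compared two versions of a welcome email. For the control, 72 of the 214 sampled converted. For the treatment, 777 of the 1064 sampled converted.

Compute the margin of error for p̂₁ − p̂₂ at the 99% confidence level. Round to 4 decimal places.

p̂₁ = 72/214 = 0.3364 and p̂₂ = 777/1064 = 0.7303.
SE₁ = √(p̂₁(1−p̂₁)/n₁) = √(0.3364·0.6636/214) = 0.03230; SE₂ = √(0.7303·0.2697/1064) = 0.01361.
Independent samples: SE of the difference = √(SE₁² + SE₂²) = √(0.00104329 + 0.0001852321) = 0.03505.
z* for 99% confidence is 2.576, so the margin of error is 2.576 × 0.03505 = 0.09029.

0.0903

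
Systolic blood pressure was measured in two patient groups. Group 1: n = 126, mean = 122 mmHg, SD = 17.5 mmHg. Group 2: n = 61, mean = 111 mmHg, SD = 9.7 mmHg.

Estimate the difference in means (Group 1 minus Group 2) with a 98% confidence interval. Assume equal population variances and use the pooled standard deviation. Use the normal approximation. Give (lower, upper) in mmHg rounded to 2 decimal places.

(5.41, 16.59)

s_p = √[((n₁−1)s₁² + (n₂−1)s₂²)/(n₁+n₂−2)] = √[(125·17.5² + 60·9.7²)/185] = 15.4091.
SE = 15.4091·√(1/126 + 1/61) = 2.4035.
With z* = 2.326, margin = 2.326 × 2.4035 = 5.5905.
x̄₁ − x̄₂ = 122 − 111 = 11.0000; interval 11.0000 ± 5.5905 = (5.41, 16.59).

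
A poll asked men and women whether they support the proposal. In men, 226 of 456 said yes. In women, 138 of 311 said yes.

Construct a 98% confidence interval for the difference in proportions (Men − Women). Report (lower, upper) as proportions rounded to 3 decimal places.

First, p̂₁ = 226/456 = 0.4956; p̂₂ = 138/311 = 0.4437.
The two standard errors are √(0.4956×0.5044/456) = 0.02341 and √(0.4437×0.5563/311) = 0.02817.
Because the samples are independent, SE_diff = √(0.02341² + 0.02817²) = 0.03663.
Using z* = 2.326 for 98%, ME = 2.326 × 0.03663 = 0.08520.
p̂₁ − p̂₂ = 0.0519; interval 0.0519 ± 0.08520 gives (-0.033, 0.137).

(-0.033, 0.137)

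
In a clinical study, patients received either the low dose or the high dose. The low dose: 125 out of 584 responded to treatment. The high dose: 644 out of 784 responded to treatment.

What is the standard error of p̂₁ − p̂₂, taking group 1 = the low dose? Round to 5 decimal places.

First, p̂₁ = 125/584 = 0.2140; p̂₂ = 644/784 = 0.8214.
The two standard errors are √(0.2140×0.7860/584) = 0.01697 and √(0.8214×0.1786/784) = 0.01368.
Because the samples are independent, SE_diff = √(0.01697² + 0.01368²) = 0.02180.

0.02180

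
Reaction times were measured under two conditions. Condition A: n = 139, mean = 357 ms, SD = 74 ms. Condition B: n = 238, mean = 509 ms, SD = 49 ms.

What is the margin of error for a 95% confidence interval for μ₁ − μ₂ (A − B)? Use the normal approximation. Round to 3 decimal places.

SE₁ = s₁/√n₁ = 74/√139 = 6.2766; SE₂ = 49/√238 = 3.1762.
Independent samples, unequal variances: SE_diff = √(SE₁² + SE₂²) = √(39.39570756 + 10.08824644) = 7.0345.
z* = 1.960, so margin of error = 1.960 × 7.0345 = 13.7876.

13.788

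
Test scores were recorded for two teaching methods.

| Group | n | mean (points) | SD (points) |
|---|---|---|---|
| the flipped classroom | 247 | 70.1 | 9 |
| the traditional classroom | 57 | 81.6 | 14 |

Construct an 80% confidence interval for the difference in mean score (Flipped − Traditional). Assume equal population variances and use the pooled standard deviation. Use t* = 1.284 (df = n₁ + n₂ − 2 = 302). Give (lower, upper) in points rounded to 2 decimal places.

(-13.41, -9.59)

s_p = √[((n₁−1)s₁² + (n₂−1)s₂²)/(n₁+n₂−2)] = √[(246·9² + 56·14²)/302] = 10.1156.
SE = 10.1156·√(1/247 + 1/57) = 1.4864.
With t* = 1.284, margin = 1.284 × 1.4864 = 1.9085.
x̄₁ − x̄₂ = 70.1 − 81.6 = -11.5000; interval -11.5000 ± 1.9085 = (-13.41, -9.59).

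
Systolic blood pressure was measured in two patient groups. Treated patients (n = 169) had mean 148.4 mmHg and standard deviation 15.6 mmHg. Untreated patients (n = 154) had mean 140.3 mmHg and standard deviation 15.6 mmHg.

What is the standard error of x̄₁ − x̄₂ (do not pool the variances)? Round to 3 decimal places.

1.738

SE₁ = s₁/√n₁ = 15.6/√169 = 1.2000; SE₂ = 15.6/√154 = 1.2571.
Independent samples, unequal variances: SE_diff = √(SE₁² + SE₂²) = √(1.44 + 1.58030041) = 1.7379.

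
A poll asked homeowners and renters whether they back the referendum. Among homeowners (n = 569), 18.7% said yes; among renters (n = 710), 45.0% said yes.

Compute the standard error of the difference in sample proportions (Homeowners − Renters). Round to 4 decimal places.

0.0248

The two standard errors are √(0.1870×0.8130/569) = 0.01635 and √(0.4500×0.5500/710) = 0.01867.
Because the samples are independent, SE_diff = √(0.01635² + 0.01867²) = 0.02482.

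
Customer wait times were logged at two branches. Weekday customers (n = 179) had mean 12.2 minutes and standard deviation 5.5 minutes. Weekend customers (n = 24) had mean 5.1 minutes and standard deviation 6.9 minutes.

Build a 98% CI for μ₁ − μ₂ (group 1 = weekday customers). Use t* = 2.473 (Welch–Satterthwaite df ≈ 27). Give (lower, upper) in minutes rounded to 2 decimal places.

Per-group SEs: s₁/√n₁ = 5.5/√179 = 0.4111, s₂/√n₂ = 6.9/√24 = 1.4085.
Unpooled SE of the difference: √(0.16900321 + 1.98387225) = 1.4673.
Margin of error = t* · SE = 2.473 × 1.4673 = 3.6286.
x̄₁ − x̄₂ = 12.2 − 5.1 = 7.1000.
CI: 7.1000 ± 3.6286 = (3.47, 10.73).

(3.47, 10.73)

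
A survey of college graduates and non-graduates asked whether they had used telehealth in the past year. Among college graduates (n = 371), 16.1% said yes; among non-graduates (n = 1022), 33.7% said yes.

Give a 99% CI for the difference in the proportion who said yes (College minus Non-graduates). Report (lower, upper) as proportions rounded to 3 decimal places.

The two standard errors are √(0.1610×0.8390/371) = 0.01908 and √(0.3370×0.6630/1022) = 0.01479.
Because the samples are independent, SE_diff = √(0.01908² + 0.01479²) = 0.02414.
Using z* = 2.576 for 99%, ME = 2.576 × 0.02414 = 0.06218.
p̂₁ − p̂₂ = -0.1760; interval -0.1760 ± 0.06218 gives (-0.238, -0.114).

(-0.238, -0.114)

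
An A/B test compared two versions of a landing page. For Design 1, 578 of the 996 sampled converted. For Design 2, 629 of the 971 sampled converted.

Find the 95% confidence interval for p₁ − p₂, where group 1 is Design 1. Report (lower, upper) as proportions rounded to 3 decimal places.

Sample proportions: 578/996 = 0.5803, 629/971 = 0.6478.
Each SE is √(p̂(1−p̂)/n): √(0.5803·0.4197/996) = 0.01564 and √(0.6478·0.3522/971) = 0.01533.
SE(p̂₁ − p̂₂) = √(SE₁² + SE₂²) = √(0.0002446096 + 0.0002350089) = 0.02190, since the two samples are independent.
At 95% confidence z* = 1.960; margin = 1.960 × 0.02190 = 0.04292.
The difference is 0.5803 − 0.6478 = -0.0675, so the interval is -0.0675 ± 0.04292 = (-0.110, -0.025).

(-0.110, -0.025)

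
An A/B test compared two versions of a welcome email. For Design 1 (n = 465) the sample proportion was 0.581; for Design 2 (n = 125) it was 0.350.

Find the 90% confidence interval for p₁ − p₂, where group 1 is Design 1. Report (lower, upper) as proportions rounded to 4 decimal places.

(0.1514, 0.3106)

SE₁ = √(p̂₁(1−p̂₁)/n₁) = √(0.5810·0.4190/465) = 0.02288; SE₂ = √(0.3500·0.6500/125) = 0.04266.
Independent samples: SE of the difference = √(SE₁² + SE₂²) = √(0.0005234944 + 0.0018198756) = 0.04841.
z* for 90% confidence is 1.645, so the margin of error is 1.645 × 0.04841 = 0.07963.
Point estimate p̂₁ − p̂₂ = 0.5810 − 0.3500 = 0.2310.
0.2310 ± 0.07963 → (0.1514, 0.3106).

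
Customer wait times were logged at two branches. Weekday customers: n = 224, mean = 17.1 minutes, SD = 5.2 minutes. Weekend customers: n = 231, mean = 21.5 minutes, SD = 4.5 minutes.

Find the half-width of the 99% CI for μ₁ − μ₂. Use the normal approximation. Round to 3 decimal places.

1.176

Per-group SEs: s₁/√n₁ = 5.2/√224 = 0.3474, s₂/√n₂ = 4.5/√231 = 0.2961.
Unpooled SE of the difference: √(0.12068676 + 0.08767521) = 0.4565.
Margin of error = z* · SE = 2.576 × 0.4565 = 1.1759.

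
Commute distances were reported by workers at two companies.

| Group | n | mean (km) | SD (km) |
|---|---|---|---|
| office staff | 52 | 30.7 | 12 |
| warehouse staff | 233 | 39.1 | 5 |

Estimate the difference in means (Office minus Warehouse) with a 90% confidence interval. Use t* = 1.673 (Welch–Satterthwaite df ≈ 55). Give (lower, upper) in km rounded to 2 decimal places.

(-11.24, -5.56)

Per-group SEs: s₁/√n₁ = 12/√52 = 1.6641, s₂/√n₂ = 5/√233 = 0.3276.
Unpooled SE of the difference: √(2.76922881 + 0.10732176) = 1.6960.
Margin of error = t* · SE = 1.673 × 1.6960 = 2.8374.
x̄₁ − x̄₂ = 30.7 − 39.1 = -8.4000.
CI: -8.4000 ± 2.8374 = (-11.24, -5.56).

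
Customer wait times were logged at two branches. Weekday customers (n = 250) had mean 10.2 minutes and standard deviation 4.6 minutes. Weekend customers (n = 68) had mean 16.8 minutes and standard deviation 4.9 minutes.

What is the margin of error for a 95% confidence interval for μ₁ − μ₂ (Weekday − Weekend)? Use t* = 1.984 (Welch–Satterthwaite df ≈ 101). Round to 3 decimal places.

Standard errors of each mean: 4.6/√250 = 0.2909 and 4.9/√68 = 0.5942.
SE(x̄₁ − x̄₂) = √(0.2909² + 0.5942²) = 0.6616 for independent samples with unequal variances.
With t* = 1.984, the margin is 1.984 × 0.6616 = 1.3126.

1.313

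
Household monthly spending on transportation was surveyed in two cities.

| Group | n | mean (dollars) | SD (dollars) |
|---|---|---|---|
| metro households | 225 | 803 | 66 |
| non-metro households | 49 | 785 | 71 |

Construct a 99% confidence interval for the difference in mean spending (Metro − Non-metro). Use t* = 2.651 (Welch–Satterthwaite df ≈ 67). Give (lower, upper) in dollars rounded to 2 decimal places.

Standard errors of each mean: 66/√225 = 4.4000 and 71/√49 = 10.1429.
SE(x̄₁ − x̄₂) = √(4.4000² + 10.1429²) = 11.0561 for independent samples with unequal variances.
With t* = 2.651, the margin is 2.651 × 11.0561 = 29.3097.
x̄₁ − x̄₂ = 803 − 785 = 18.0000; the interval is 18.0000 ± 29.3097 = (-11.31, 47.31).

(-11.31, 47.31)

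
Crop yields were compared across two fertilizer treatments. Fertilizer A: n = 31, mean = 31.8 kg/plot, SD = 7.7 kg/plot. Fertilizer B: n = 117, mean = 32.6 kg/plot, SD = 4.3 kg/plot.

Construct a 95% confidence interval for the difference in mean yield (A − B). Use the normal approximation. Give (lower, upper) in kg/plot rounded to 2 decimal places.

(-3.62, 2.02)

Per-group SEs: s₁/√n₁ = 7.7/√31 = 1.3830, s₂/√n₂ = 4.3/√117 = 0.3975.
Unpooled SE of the difference: √(1.912689 + 0.15800625) = 1.4390.
Margin of error = z* · SE = 1.960 × 1.4390 = 2.8204.
x̄₁ − x̄₂ = 31.8 − 32.6 = -0.8000.
CI: -0.8000 ± 2.8204 = (-3.62, 2.02).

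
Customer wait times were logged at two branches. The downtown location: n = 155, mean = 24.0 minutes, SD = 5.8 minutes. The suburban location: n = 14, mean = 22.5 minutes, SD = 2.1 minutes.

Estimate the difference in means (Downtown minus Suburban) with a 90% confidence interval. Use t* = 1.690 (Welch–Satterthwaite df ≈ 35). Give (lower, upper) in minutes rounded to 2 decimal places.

Standard errors of each mean: 5.8/√155 = 0.4659 and 2.1/√14 = 0.5612.
SE(x̄₁ − x̄₂) = √(0.4659² + 0.5612²) = 0.7294 for independent samples with unequal variances.
With t* = 1.690, the margin is 1.690 × 0.7294 = 1.2327.
x̄₁ − x̄₂ = 24.0 − 22.5 = 1.5000; the interval is 1.5000 ± 1.2327 = (0.27, 2.73).

(0.27, 2.73)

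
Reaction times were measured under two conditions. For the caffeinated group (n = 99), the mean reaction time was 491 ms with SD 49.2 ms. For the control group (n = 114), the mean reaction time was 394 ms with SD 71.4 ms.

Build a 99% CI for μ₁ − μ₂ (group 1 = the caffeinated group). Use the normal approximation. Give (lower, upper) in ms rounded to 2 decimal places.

(75.58, 118.42)

SE₁ = s₁/√n₁ = 49.2/√99 = 4.9448; SE₂ = 71.4/√114 = 6.6872.
Independent samples, unequal variances: SE_diff = √(SE₁² + SE₂²) = √(24.45104704 + 44.71864384) = 8.3168.
z* = 2.576, so margin of error = 2.576 × 8.3168 = 21.4241.
Difference in means = 491 − 394 = 97.0000.
97.0000 ± 21.4241 → (75.58, 118.42).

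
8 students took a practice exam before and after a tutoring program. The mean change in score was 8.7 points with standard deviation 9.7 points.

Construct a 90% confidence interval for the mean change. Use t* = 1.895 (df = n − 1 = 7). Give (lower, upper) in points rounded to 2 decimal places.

This is a matched-pairs design, so SE = s_d/√n = 9.7/√8 = 3.4295.
Margin = 1.895 × 3.4295 = 6.4989; the interval is 8.7 ± 6.4989 = (2.20, 15.20).

(2.20, 15.20)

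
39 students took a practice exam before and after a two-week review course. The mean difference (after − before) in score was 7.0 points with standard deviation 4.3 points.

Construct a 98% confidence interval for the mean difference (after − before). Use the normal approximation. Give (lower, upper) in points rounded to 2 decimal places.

Paired design: SE = s_d/√n = 4.3/√39 = 0.6886.
z* = 2.326; margin of error = 2.326 × 0.6886 = 1.6017.
7.0 ± 1.6017 → (5.40, 8.60).

(5.40, 8.60)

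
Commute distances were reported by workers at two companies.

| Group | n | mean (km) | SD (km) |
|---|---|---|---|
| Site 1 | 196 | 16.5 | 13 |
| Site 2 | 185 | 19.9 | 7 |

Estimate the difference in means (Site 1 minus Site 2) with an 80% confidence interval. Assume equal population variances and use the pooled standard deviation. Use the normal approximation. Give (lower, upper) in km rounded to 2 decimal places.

(-4.78, -2.02)

s_p = √[((n₁−1)s₁² + (n₂−1)s₂²)/(n₁+n₂−2)] = √[(195·13² + 184·7²)/379] = 10.5234.
SE = 10.5234·√(1/196 + 1/185) = 1.0787.
With z* = 1.282, margin = 1.282 × 1.0787 = 1.3829.
x̄₁ − x̄₂ = 16.5 − 19.9 = -3.4000; interval -3.4000 ± 1.3829 = (-4.78, -2.02).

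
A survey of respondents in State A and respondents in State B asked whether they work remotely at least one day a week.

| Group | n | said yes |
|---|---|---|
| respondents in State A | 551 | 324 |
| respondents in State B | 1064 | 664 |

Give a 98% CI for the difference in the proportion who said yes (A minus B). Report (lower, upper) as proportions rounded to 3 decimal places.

Sample proportions: 324/551 = 0.5880, 664/1064 = 0.6241.
Each SE is √(p̂(1−p̂)/n): √(0.5880·0.4120/551) = 0.02097 and √(0.6241·0.3759/1064) = 0.01485.
SE(p̂₁ − p̂₂) = √(SE₁² + SE₂²) = √(0.0004397409 + 0.0002205225) = 0.02570, since the two samples are independent.
At 98% confidence z* = 2.326; margin = 2.326 × 0.02570 = 0.05978.
The difference is 0.5880 − 0.6241 = -0.0361, so the interval is -0.0361 ± 0.05978 = (-0.096, 0.024).

(-0.096, 0.024)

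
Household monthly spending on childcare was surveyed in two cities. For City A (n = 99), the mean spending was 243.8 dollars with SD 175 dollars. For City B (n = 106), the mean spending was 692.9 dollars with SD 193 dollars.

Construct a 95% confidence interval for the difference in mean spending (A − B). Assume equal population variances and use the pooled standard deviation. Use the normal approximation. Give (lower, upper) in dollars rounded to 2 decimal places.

(-499.65, -398.55)

s_p = √[((n₁−1)s₁² + (n₂−1)s₂²)/(n₁+n₂−2)] = √[(98·175² + 105·193²)/203] = 184.5297.
SE = 184.5297·√(1/99 + 1/106) = 25.7913.
With z* = 1.960, margin = 1.960 × 25.7913 = 50.5509.
x̄₁ − x̄₂ = 243.8 − 692.9 = -449.1000; interval -449.1000 ± 50.5509 = (-499.65, -398.55).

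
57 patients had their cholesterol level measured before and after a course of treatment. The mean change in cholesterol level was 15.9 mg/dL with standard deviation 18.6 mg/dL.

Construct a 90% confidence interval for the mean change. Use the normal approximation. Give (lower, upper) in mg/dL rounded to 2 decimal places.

(11.85, 19.95)

This is a matched-pairs design, so SE = s_d/√n = 18.6/√57 = 2.4636.
Margin = 1.645 × 2.4636 = 4.0526; the interval is 15.9 ± 4.0526 = (11.85, 19.95).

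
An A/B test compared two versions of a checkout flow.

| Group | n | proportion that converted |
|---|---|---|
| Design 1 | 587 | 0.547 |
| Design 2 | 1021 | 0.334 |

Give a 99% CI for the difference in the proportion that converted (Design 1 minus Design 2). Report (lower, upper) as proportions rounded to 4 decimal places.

(0.1478, 0.2782)

Each SE is √(p̂(1−p̂)/n): √(0.5470·0.4530/587) = 0.02055 and √(0.3340·0.6660/1021) = 0.01476.
SE(p̂₁ − p̂₂) = √(SE₁² + SE₂²) = √(0.0004223025 + 0.0002178576) = 0.02530, since the two samples are independent.
At 99% confidence z* = 2.576; margin = 2.576 × 0.02530 = 0.06517.
The difference is 0.5470 − 0.3340 = 0.2130, so the interval is 0.2130 ± 0.06517 = (0.1478, 0.2782).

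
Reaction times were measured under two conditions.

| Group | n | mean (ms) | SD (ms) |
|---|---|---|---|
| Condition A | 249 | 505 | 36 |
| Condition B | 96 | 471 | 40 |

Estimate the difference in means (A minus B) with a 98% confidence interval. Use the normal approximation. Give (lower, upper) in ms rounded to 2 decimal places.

Per-group SEs: s₁/√n₁ = 36/√249 = 2.2814, s₂/√n₂ = 40/√96 = 4.0825.
Unpooled SE of the difference: √(5.20478596 + 16.66680625) = 4.6767.
Margin of error = z* · SE = 2.326 × 4.6767 = 10.8780.
x̄₁ − x̄₂ = 505 − 471 = 34.0000.
CI: 34.0000 ± 10.8780 = (23.12, 44.88).

(23.12, 44.88)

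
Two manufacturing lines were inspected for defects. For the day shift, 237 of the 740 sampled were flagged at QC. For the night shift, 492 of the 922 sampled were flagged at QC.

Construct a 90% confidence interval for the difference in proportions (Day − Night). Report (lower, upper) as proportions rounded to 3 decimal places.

Sample proportions: 237/740 = 0.3203, 492/922 = 0.5336.
Each SE is √(p̂(1−p̂)/n): √(0.3203·0.6797/740) = 0.01715 and √(0.5336·0.4664/922) = 0.01643.
SE(p̂₁ − p̂₂) = √(SE₁² + SE₂²) = √(0.0002941225 + 0.0002699449) = 0.02375, since the two samples are independent.
At 90% confidence z* = 1.645; margin = 1.645 × 0.02375 = 0.03907.
The difference is 0.3203 − 0.5336 = -0.2133, so the interval is -0.2133 ± 0.03907 = (-0.252, -0.174).

(-0.252, -0.174)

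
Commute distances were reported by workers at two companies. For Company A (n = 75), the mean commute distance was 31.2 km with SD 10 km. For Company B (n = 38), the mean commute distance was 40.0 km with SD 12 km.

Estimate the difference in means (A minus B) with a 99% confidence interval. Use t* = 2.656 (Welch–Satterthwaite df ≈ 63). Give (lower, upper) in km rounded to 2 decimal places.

SE₁ = s₁/√n₁ = 10/√75 = 1.1547; SE₂ = 12/√38 = 1.9467.
Independent samples, unequal variances: SE_diff = √(SE₁² + SE₂²) = √(1.33333209 + 3.78964089) = 2.2634.
t* = 2.656, so margin of error = 2.656 × 2.2634 = 6.0116.
Difference in means = 31.2 − 40.0 = -8.8000.
-8.8000 ± 6.0116 → (-14.81, -2.79).

(-14.81, -2.79)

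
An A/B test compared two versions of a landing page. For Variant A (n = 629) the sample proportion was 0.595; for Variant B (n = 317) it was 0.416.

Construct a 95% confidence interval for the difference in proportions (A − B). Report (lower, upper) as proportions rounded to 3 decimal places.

The two standard errors are √(0.5950×0.4050/629) = 0.01957 and √(0.4160×0.5840/317) = 0.02768.
Because the samples are independent, SE_diff = √(0.01957² + 0.02768²) = 0.03390.
Using z* = 1.960 for 95%, ME = 1.960 × 0.03390 = 0.06644.
p̂₁ − p̂₂ = 0.1790; interval 0.1790 ± 0.06644 gives (0.113, 0.245).

(0.113, 0.245)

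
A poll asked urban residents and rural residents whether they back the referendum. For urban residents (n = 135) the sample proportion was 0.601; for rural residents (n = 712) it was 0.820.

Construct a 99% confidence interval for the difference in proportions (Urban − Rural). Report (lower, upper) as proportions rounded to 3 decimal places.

The two standard errors are √(0.6010×0.3990/135) = 0.04215 and √(0.8200×0.1800/712) = 0.01440.
Because the samples are independent, SE_diff = √(0.04215² + 0.01440²) = 0.04454.
Using z* = 2.576 for 99%, ME = 2.576 × 0.04454 = 0.11474.
p̂₁ − p̂₂ = -0.2190; interval -0.2190 ± 0.11474 gives (-0.334, -0.104).

(-0.334, -0.104)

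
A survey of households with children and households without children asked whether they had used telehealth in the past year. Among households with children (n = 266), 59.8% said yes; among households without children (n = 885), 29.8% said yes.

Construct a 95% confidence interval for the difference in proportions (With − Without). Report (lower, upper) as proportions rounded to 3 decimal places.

(0.234, 0.366)

SE₁ = √(p̂₁(1−p̂₁)/n₁) = √(0.5980·0.4020/266) = 0.03006; SE₂ = √(0.2980·0.7020/885) = 0.01537.
Independent samples: SE of the difference = √(SE₁² + SE₂²) = √(0.0009036036 + 0.0002362369) = 0.03376.
z* for 95% confidence is 1.960, so the margin of error is 1.960 × 0.03376 = 0.06617.
Point estimate p̂₁ − p̂₂ = 0.5980 − 0.2980 = 0.3000.
0.3000 ± 0.06617 → (0.234, 0.366).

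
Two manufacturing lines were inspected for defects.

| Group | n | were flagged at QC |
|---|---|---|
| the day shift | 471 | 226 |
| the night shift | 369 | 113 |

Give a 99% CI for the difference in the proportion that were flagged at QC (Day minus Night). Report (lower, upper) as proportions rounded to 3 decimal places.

p̂₁ = 226/471 = 0.4798 and p̂₂ = 113/369 = 0.3062.
SE₁ = √(p̂₁(1−p̂₁)/n₁) = √(0.4798·0.5202/471) = 0.02302; SE₂ = √(0.3062·0.6938/369) = 0.02399.
Independent samples: SE of the difference = √(SE₁² + SE₂²) = √(0.0005299204 + 0.0005755201) = 0.03325.
z* for 99% confidence is 2.576, so the margin of error is 2.576 × 0.03325 = 0.08565.
Point estimate p̂₁ − p̂₂ = 0.4798 − 0.3062 = 0.1736.
0.1736 ± 0.08565 → (0.088, 0.259).

(0.088, 0.259)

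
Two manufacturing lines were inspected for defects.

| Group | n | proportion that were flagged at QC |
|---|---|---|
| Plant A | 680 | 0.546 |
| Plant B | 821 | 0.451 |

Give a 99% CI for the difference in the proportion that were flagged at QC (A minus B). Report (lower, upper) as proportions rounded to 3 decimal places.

The two standard errors are √(0.5460×0.4540/680) = 0.01909 and √(0.4510×0.5490/821) = 0.01737.
Because the samples are independent, SE_diff = √(0.01909² + 0.01737²) = 0.02581.
Using z* = 2.576 for 99%, ME = 2.576 × 0.02581 = 0.06649.
p̂₁ − p̂₂ = 0.0950; interval 0.0950 ± 0.06649 gives (0.029, 0.161).

(0.029, 0.161)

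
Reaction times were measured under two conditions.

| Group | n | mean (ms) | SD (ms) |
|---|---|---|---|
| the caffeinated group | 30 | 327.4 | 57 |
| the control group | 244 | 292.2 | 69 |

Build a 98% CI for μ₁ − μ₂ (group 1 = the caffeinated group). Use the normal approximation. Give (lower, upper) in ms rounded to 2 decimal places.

(8.90, 61.50)

Per-group SEs: s₁/√n₁ = 57/√30 = 10.4067, s₂/√n₂ = 69/√244 = 4.4173.
Unpooled SE of the difference: √(108.29940489 + 19.51253929) = 11.3054.
Margin of error = z* · SE = 2.326 × 11.3054 = 26.2964.
x̄₁ − x̄₂ = 327.4 − 292.2 = 35.2000.
CI: 35.2000 ± 26.2964 = (8.90, 61.50).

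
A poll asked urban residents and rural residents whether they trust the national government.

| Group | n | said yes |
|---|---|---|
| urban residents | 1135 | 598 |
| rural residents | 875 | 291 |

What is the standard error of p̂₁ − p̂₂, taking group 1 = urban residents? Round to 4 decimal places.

0.0218

Sample proportions: 598/1135 = 0.5269, 291/875 = 0.3326.
Each SE is √(p̂(1−p̂)/n): √(0.5269·0.4731/1135) = 0.01482 and √(0.3326·0.6674/875) = 0.01593.
SE(p̂₁ − p̂₂) = √(SE₁² + SE₂²) = √(0.0002196324 + 0.0002537649) = 0.02176, since the two samples are independent.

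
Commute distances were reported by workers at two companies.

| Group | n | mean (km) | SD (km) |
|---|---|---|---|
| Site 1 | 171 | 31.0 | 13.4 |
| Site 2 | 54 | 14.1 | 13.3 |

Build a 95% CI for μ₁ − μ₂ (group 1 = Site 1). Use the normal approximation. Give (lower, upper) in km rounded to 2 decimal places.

Per-group SEs: s₁/√n₁ = 13.4/√171 = 1.0247, s₂/√n₂ = 13.3/√54 = 1.8099.
Unpooled SE of the difference: √(1.05001009 + 3.27573801) = 2.0798.
Margin of error = z* · SE = 1.960 × 2.0798 = 4.0764.
x̄₁ − x̄₂ = 31.0 − 14.1 = 16.9000.
CI: 16.9000 ± 4.0764 = (12.82, 20.98).

(12.82, 20.98)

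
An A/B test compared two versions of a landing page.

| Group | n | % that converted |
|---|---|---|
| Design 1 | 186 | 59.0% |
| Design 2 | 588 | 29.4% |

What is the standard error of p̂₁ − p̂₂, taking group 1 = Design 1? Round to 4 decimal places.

0.0407

The two standard errors are √(0.5900×0.4100/186) = 0.03606 and √(0.2940×0.7060/588) = 0.01879.
Because the samples are independent, SE_diff = √(0.03606² + 0.01879²) = 0.04066.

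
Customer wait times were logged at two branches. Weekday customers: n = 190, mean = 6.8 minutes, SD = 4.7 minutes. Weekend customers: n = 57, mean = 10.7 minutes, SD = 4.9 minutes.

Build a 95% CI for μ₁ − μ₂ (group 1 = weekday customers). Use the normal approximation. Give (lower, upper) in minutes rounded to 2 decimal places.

Per-group SEs: s₁/√n₁ = 4.7/√190 = 0.3410, s₂/√n₂ = 4.9/√57 = 0.6490.
Unpooled SE of the difference: √(0.116281 + 0.421201) = 0.7331.
Margin of error = z* · SE = 1.960 × 0.7331 = 1.4369.
x̄₁ − x̄₂ = 6.8 − 10.7 = -3.9000.
CI: -3.9000 ± 1.4369 = (-5.34, -2.46).

(-5.34, -2.46)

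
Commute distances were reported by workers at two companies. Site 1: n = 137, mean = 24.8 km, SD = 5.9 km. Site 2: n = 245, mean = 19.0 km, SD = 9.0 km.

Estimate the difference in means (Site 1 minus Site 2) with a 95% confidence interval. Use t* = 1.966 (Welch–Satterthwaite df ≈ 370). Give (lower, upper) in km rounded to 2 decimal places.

(4.30, 7.30)

Standard errors of each mean: 5.9/√137 = 0.5041 and 9.0/√245 = 0.5750.
SE(x̄₁ − x̄₂) = √(0.5041² + 0.5750²) = 0.7647 for independent samples with unequal variances.
With t* = 1.966, the margin is 1.966 × 0.7647 = 1.5034.
x̄₁ − x̄₂ = 24.8 − 19.0 = 5.8000; the interval is 5.8000 ± 1.5034 = (4.30, 7.30).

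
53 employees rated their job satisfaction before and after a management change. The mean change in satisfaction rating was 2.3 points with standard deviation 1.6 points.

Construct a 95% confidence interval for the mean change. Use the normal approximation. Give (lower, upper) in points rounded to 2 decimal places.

(1.87, 2.73)

This is a matched-pairs design, so SE = s_d/√n = 1.6/√53 = 0.2198.
Margin = 1.960 × 0.2198 = 0.4308; the interval is 2.3 ± 0.4308 = (1.87, 2.73).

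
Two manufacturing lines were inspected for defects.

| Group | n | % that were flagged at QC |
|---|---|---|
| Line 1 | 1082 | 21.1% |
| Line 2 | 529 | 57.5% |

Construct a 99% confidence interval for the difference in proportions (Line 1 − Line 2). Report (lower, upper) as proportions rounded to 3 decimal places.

Each SE is √(p̂(1−p̂)/n): √(0.2110·0.7890/1082) = 0.01240 and √(0.5750·0.4250/529) = 0.02149.
SE(p̂₁ − p̂₂) = √(SE₁² + SE₂²) = √(0.00015376 + 0.0004618201) = 0.02481, since the two samples are independent.
At 99% confidence z* = 2.576; margin = 2.576 × 0.02481 = 0.06391.
The difference is 0.2110 − 0.5750 = -0.3640, so the interval is -0.3640 ± 0.06391 = (-0.428, -0.300).

(-0.428, -0.300)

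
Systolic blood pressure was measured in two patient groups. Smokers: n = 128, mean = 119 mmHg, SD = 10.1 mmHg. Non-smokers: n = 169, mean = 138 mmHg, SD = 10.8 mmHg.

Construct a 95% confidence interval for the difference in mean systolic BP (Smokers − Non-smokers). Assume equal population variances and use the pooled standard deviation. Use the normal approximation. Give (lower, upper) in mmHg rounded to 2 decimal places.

s_p = √[((n₁−1)s₁² + (n₂−1)s₂²)/(n₁+n₂−2)] = √[(127·10.1² + 168·10.8²)/295] = 10.5044.
SE = 10.5044·√(1/128 + 1/169) = 1.2308.
With z* = 1.960, margin = 1.960 × 1.2308 = 2.4124.
x̄₁ − x̄₂ = 119 − 138 = -19.0000; interval -19.0000 ± 2.4124 = (-21.41, -16.59).

(-21.41, -16.59)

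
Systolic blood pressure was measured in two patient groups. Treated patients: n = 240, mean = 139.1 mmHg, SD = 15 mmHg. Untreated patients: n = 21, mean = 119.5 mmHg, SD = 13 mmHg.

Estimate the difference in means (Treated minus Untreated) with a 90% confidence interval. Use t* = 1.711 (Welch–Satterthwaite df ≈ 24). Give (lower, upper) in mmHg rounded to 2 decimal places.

(14.47, 24.73)

Per-group SEs: s₁/√n₁ = 15/√240 = 0.9682, s₂/√n₂ = 13/√21 = 2.8368.
Unpooled SE of the difference: √(0.93741124 + 8.04743424) = 2.9975.
Margin of error = t* · SE = 1.711 × 2.9975 = 5.1287.
x̄₁ − x̄₂ = 139.1 − 119.5 = 19.6000.
CI: 19.6000 ± 5.1287 = (14.47, 24.73).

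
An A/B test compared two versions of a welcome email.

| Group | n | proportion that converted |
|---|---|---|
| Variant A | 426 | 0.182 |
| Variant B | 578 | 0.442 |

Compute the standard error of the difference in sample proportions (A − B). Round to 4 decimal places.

0.0279

The two standard errors are √(0.1820×0.8180/426) = 0.01869 and √(0.4420×0.5580/578) = 0.02066.
Because the samples are independent, SE_diff = √(0.01869² + 0.02066²) = 0.02786.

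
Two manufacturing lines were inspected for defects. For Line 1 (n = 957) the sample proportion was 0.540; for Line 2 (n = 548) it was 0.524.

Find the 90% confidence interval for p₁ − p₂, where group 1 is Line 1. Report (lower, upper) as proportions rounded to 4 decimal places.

SE₁ = √(p̂₁(1−p̂₁)/n₁) = √(0.5400·0.4600/957) = 0.01611; SE₂ = √(0.5240·0.4760/548) = 0.02133.
Independent samples: SE of the difference = √(SE₁² + SE₂²) = √(0.0002595321 + 0.0004549689) = 0.02673.
z* for 90% confidence is 1.645, so the margin of error is 1.645 × 0.02673 = 0.04397.
Point estimate p̂₁ − p̂₂ = 0.5400 − 0.5240 = 0.0160.
0.0160 ± 0.04397 → (-0.0280, 0.0600).

(-0.0280, 0.0600)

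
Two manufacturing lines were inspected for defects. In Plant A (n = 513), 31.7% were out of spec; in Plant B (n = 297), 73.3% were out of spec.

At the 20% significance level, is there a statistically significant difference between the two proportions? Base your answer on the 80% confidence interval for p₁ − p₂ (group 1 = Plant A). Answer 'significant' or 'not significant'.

significant

Each SE is √(p̂(1−p̂)/n): √(0.3170·0.6830/513) = 0.02054 and √(0.7330·0.2670/297) = 0.02567.
SE(p̂₁ − p̂₂) = √(SE₁² + SE₂²) = √(0.0004218916 + 0.0006589489) = 0.03288, since the two samples are independent.
At 80% confidence z* = 1.282; margin = 1.282 × 0.03288 = 0.04215.
The difference is 0.3170 − 0.7330 = -0.4160, so the interval is -0.4160 ± 0.04215 = (-0.45815, -0.37385).
The interval (-0.45815, -0.37385) does not contain 0, so the difference is significant.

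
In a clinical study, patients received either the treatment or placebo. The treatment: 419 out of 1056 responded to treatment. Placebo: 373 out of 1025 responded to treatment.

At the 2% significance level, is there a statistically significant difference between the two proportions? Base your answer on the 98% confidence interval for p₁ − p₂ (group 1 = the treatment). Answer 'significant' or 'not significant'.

not significant

Sample proportions: 419/1056 = 0.3968, 373/1025 = 0.3639.
Each SE is √(p̂(1−p̂)/n): √(0.3968·0.6032/1056) = 0.01506 and √(0.3639·0.6361/1025) = 0.01503.
SE(p̂₁ − p̂₂) = √(SE₁² + SE₂²) = √(0.0002268036 + 0.0002259009) = 0.02128, since the two samples are independent.
At 98% confidence z* = 2.326; margin = 2.326 × 0.02128 = 0.04950.
The difference is 0.3968 − 0.3639 = 0.0329, so the interval is 0.0329 ± 0.04950 = (-0.01660, 0.08240).
The interval (-0.01660, 0.08240) contains 0, so the difference is not significant.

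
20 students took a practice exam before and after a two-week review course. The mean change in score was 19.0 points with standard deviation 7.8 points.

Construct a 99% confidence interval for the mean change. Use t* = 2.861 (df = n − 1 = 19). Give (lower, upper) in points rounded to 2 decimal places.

(14.01, 23.99)

This is a matched-pairs design, so SE = s_d/√n = 7.8/√20 = 1.7441.
Margin = 2.861 × 1.7441 = 4.9899; the interval is 19.0 ± 4.9899 = (14.01, 23.99).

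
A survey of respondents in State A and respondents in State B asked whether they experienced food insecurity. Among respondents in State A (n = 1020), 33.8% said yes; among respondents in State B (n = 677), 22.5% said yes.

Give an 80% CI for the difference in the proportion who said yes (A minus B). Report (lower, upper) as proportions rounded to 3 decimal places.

SE₁ = √(p̂₁(1−p̂₁)/n₁) = √(0.3380·0.6620/1020) = 0.01481; SE₂ = √(0.2250·0.7750/677) = 0.01605.
Independent samples: SE of the difference = √(SE₁² + SE₂²) = √(0.0002193361 + 0.0002576025) = 0.02184.
z* for 80% confidence is 1.282, so the margin of error is 1.282 × 0.02184 = 0.02800.
Point estimate p̂₁ − p̂₂ = 0.3380 − 0.2250 = 0.1130.
0.1130 ± 0.02800 → (0.085, 0.141).

(0.085, 0.141)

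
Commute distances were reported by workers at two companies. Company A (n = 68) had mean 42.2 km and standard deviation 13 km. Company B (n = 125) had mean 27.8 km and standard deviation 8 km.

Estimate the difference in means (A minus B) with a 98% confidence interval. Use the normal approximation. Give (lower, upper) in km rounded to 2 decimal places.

SE₁ = s₁/√n₁ = 13/√68 = 1.5765; SE₂ = 8/√125 = 0.7155.
Independent samples, unequal variances: SE_diff = √(SE₁² + SE₂²) = √(2.48535225 + 0.51194025) = 1.7313.
z* = 2.326, so margin of error = 2.326 × 1.7313 = 4.0270.
Difference in means = 42.2 − 27.8 = 14.4000.
14.4000 ± 4.0270 → (10.37, 18.43).

(10.37, 18.43)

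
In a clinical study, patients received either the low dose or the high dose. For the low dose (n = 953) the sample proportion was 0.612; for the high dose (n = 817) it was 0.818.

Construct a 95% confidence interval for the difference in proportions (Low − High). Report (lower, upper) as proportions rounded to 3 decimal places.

Each SE is √(p̂(1−p̂)/n): √(0.6120·0.3880/953) = 0.01579 and √(0.8180·0.1820/817) = 0.01350.
SE(p̂₁ − p̂₂) = √(SE₁² + SE₂²) = √(0.0002493241 + 0.00018225) = 0.02077, since the two samples are independent.
At 95% confidence z* = 1.960; margin = 1.960 × 0.02077 = 0.04071.
The difference is 0.6120 − 0.8180 = -0.2060, so the interval is -0.2060 ± 0.04071 = (-0.247, -0.165).

(-0.247, -0.165)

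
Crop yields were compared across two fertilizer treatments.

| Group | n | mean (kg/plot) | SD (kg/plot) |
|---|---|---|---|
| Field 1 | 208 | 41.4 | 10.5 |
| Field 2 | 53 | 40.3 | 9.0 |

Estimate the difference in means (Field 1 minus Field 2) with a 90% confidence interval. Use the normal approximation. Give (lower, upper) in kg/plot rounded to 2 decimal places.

(-1.26, 3.46)

SE₁ = s₁/√n₁ = 10.5/√208 = 0.7280; SE₂ = 9.0/√53 = 1.2362.
Independent samples, unequal variances: SE_diff = √(SE₁² + SE₂²) = √(0.529984 + 1.52819044) = 1.4346.
z* = 1.645, so margin of error = 1.645 × 1.4346 = 2.3599.
Difference in means = 41.4 − 40.3 = 1.1000.
1.1000 ± 2.3599 → (-1.26, 3.46).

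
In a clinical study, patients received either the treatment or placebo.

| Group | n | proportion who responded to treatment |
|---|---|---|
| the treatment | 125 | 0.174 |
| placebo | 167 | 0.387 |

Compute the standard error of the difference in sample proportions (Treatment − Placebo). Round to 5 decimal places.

Each SE is √(p̂(1−p̂)/n): √(0.1740·0.8260/125) = 0.03391 and √(0.3870·0.6130/167) = 0.03769.
SE(p̂₁ − p̂₂) = √(SE₁² + SE₂²) = √(0.0011498881 + 0.0014205361) = 0.05070, since the two samples are independent.

0.05070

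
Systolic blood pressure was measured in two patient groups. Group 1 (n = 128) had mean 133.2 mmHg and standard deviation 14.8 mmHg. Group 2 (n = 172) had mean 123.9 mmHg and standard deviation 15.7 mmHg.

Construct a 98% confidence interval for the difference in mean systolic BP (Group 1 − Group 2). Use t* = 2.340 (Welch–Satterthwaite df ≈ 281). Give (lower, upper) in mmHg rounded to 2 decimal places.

(5.15, 13.45)

Standard errors of each mean: 14.8/√128 = 1.3081 and 15.7/√172 = 1.1971.
SE(x̄₁ − x̄₂) = √(1.3081² + 1.1971²) = 1.7732 for independent samples with unequal variances.
With t* = 2.340, the margin is 2.340 × 1.7732 = 4.1493.
x̄₁ − x̄₂ = 133.2 − 123.9 = 9.3000; the interval is 9.3000 ± 4.1493 = (5.15, 13.45).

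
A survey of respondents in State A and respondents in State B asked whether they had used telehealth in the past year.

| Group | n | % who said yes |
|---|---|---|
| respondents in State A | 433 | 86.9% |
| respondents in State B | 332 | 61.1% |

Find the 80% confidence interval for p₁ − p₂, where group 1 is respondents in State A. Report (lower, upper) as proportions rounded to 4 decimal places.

(0.2179, 0.2981)

The two standard errors are √(0.8690×0.1310/433) = 0.01621 and √(0.6110×0.3890/332) = 0.02676.
Because the samples are independent, SE_diff = √(0.01621² + 0.02676²) = 0.03129.
Using z* = 1.282 for 80%, ME = 1.282 × 0.03129 = 0.04011.
p̂₁ − p̂₂ = 0.2580; interval 0.2580 ± 0.04011 gives (0.2179, 0.2981).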